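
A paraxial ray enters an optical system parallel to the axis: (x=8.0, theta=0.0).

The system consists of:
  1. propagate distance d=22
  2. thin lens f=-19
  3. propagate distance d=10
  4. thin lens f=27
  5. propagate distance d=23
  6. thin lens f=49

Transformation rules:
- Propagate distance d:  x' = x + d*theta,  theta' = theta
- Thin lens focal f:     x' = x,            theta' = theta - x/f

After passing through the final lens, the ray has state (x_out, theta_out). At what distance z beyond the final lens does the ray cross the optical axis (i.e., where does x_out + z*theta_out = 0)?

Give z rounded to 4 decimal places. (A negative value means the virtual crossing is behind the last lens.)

Initial: x=8.0000 theta=0.0000
After 1 (propagate distance d=22): x=8.0000 theta=0.0000
After 2 (thin lens f=-19): x=8.0000 theta=8/19 (≈0.4211)
After 3 (propagate distance d=10): x=232/19 (≈12.2105) theta=8/19 (≈0.4211)
After 4 (thin lens f=27): x=232/19 (≈12.2105) theta=-16/513 (≈-0.0312)
After 5 (propagate distance d=23): x=5896/513 (≈11.4932) theta=-16/513 (≈-0.0312)
After 6 (thin lens f=49): x=5896/513 (≈11.4932) theta=-6680/25137 (≈-0.2657)
z_focus = -x_out/theta_out = -(5896/513)/(-6680/25137) = 36113/835 ≈ 43.2491
Rounded to 4 decimal places: z = 43.2491

Answer: 43.2491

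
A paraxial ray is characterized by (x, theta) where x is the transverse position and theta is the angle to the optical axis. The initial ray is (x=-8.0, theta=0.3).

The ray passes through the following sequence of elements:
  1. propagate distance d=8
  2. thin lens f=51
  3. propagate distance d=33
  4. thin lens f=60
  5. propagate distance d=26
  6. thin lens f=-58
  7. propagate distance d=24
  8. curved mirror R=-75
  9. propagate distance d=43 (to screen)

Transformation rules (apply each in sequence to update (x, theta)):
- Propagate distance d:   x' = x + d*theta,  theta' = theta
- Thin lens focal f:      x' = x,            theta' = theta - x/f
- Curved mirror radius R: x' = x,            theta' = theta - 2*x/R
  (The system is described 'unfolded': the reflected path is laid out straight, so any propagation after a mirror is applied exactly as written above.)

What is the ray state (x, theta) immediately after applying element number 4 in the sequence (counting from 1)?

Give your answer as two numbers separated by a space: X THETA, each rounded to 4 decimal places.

Answer: 7.9235 0.2777

Derivation:
Initial: x=-8.0000 theta=0.3000
After 1 (propagate distance d=8): x=-5.6000 theta=0.3000
After 2 (thin lens f=51): x=-5.6000 theta=209/510 (≈0.4098)
After 3 (propagate distance d=33): x=1347/170 (≈7.9235) theta=209/510 (≈0.4098)
After 4 (thin lens f=60): x=1347/170 (≈7.9235) theta=2833/10200 (≈0.2777)
Rounded to 4 decimal places: x = 7.9235, theta = 0.2777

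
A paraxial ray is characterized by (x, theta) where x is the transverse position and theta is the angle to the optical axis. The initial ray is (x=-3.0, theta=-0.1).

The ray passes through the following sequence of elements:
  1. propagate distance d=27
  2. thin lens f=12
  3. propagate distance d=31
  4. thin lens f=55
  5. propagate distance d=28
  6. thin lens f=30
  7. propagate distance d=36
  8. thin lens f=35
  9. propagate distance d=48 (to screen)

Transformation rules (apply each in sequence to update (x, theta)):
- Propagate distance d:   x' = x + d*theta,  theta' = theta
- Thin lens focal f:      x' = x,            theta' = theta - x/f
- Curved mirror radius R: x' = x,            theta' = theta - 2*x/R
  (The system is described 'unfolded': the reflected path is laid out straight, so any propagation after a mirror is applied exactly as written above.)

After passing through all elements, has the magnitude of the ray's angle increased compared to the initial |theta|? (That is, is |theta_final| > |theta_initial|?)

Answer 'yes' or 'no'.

Initial: x=-3.0000 theta=-0.1000
After 1 (propagate distance d=27): x=-5.7000 theta=-0.1000
After 2 (thin lens f=12): x=-5.7000 theta=0.3750
After 3 (propagate distance d=31): x=5.9250 theta=0.3750
After 4 (thin lens f=55): x=5.9250 theta=147/550 (≈0.2673)
After 5 (propagate distance d=28): x=29499/2200 (≈13.4086) theta=147/550 (≈0.2673)
After 6 (thin lens f=30): x=29499/2200 (≈13.4086) theta=-3953/22000 (≈-0.1797)
After 7 (propagate distance d=36): x=76341/11000 (≈6.9401) theta=-3953/22000 (≈-0.1797)
After 8 (thin lens f=35): x=76341/11000 (≈6.9401) theta=-291037/770000 (≈-0.3780)
After 9 (propagate distance d=48 (to screen)): x=-4312953/385000 (≈-11.2025) theta=-291037/770000 (≈-0.3780)
|theta_initial|=0.1000 |theta_final|=291037/770000 (≈0.3780) -> increased

Answer: yes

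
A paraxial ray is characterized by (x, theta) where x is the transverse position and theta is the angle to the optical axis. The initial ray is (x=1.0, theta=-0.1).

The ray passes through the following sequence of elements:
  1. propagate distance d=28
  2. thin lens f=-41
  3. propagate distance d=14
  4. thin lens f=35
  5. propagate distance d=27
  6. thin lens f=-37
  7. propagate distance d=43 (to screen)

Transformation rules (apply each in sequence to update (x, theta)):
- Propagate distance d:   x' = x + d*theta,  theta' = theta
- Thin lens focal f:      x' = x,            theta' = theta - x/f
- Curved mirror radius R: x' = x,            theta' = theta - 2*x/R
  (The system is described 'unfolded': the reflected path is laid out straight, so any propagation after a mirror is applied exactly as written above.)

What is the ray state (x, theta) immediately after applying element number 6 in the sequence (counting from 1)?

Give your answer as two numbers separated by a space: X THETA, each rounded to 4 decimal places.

Answer: -4.7573 -0.1635

Derivation:
Initial: x=1.0000 theta=-0.1000
After 1 (propagate distance d=28): x=-1.8000 theta=-0.1000
After 2 (thin lens f=-41): x=-1.8000 theta=-59/410 (≈-0.1439)
After 3 (propagate distance d=14): x=-782/205 (≈-3.8146) theta=-59/410 (≈-0.1439)
After 4 (thin lens f=35): x=-782/205 (≈-3.8146) theta=-501/14350 (≈-0.0349)
After 5 (propagate distance d=27): x=-68267/14350 (≈-4.7573) theta=-501/14350 (≈-0.0349)
After 6 (thin lens f=-37): x=-68267/14350 (≈-4.7573) theta=-43402/265475 (≈-0.1635)
Rounded to 4 decimal places: x = -4.7573, theta = -0.1635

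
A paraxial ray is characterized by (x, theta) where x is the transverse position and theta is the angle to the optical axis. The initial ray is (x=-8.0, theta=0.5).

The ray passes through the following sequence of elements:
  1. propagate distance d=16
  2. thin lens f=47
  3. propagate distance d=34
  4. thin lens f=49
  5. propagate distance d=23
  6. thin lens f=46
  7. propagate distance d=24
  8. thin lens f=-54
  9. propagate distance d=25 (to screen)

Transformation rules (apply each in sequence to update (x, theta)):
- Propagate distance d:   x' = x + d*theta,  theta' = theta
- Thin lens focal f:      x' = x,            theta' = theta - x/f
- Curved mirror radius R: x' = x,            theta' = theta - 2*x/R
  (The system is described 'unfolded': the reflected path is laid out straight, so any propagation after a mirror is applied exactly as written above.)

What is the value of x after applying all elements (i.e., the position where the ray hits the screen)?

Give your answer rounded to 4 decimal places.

Initial: x=-8.0000 theta=0.5000
After 1 (propagate distance d=16): x=0.0000 theta=0.5000
After 2 (thin lens f=47): x=0.0000 theta=0.5000
After 3 (propagate distance d=34): x=17.0000 theta=0.5000
After 4 (thin lens f=49): x=17.0000 theta=15/98 (≈0.1531)
After 5 (propagate distance d=23): x=2011/98 (≈20.5204) theta=15/98 (≈0.1531)
After 6 (thin lens f=46): x=2011/98 (≈20.5204) theta=-1321/4508 (≈-0.2930)
After 7 (propagate distance d=24): x=4343/322 (≈13.4876) theta=-1321/4508 (≈-0.2930)
After 8 (thin lens f=-54): x=4343/322 (≈13.4876) theta=-2633/60858 (≈-0.0433)
After 9 (propagate distance d=25 (to screen)): x=377501/30429 (≈12.4060) theta=-2633/60858 (≈-0.0433)
Rounded to 4 decimal places: x = 12.4060

Answer: 12.4060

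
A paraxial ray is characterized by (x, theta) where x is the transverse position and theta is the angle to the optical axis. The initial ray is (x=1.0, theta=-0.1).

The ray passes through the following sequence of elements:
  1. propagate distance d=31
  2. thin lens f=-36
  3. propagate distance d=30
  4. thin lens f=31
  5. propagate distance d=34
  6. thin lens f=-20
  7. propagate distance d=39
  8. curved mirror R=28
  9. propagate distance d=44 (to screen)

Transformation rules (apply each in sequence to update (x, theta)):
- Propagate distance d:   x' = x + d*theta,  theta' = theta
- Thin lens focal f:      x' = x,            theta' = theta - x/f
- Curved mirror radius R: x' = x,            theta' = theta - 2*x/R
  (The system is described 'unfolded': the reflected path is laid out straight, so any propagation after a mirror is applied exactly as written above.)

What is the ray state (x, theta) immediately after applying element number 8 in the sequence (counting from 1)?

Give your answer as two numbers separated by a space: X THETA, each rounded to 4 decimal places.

Answer: -11.4825 0.6468

Derivation:
Initial: x=1.0000 theta=-0.1000
After 1 (propagate distance d=31): x=-2.1000 theta=-0.1000
After 2 (thin lens f=-36): x=-2.1000 theta=-19/120 (≈-0.1583)
After 3 (propagate distance d=30): x=-6.8500 theta=-19/120 (≈-0.1583)
After 4 (thin lens f=31): x=-6.8500 theta=233/3720 (≈0.0626)
After 5 (propagate distance d=34): x=-439/93 (≈-4.7204) theta=233/3720 (≈0.0626)
After 6 (thin lens f=-20): x=-439/93 (≈-4.7204) theta=-43/248 (≈-0.1734)
After 7 (propagate distance d=39): x=-8543/744 (≈-11.4825) theta=-43/248 (≈-0.1734)
After 8 (curved mirror R=28): x=-8543/744 (≈-11.4825) theta=6737/10416 (≈0.6468)
Rounded to 4 decimal places: x = -11.4825, theta = 0.6468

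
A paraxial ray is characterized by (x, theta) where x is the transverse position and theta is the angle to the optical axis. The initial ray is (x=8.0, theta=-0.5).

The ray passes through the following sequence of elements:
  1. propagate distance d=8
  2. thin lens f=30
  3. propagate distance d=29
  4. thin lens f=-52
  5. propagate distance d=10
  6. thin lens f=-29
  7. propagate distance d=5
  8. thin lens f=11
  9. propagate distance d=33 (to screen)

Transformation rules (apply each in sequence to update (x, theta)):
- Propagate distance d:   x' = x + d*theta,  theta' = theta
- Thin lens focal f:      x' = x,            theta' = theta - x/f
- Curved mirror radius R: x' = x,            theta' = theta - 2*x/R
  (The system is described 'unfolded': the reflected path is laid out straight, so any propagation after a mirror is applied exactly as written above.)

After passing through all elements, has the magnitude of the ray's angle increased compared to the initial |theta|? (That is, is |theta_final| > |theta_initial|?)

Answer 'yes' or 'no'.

Answer: yes

Derivation:
Initial: x=8.0000 theta=-0.5000
After 1 (propagate distance d=8): x=4.0000 theta=-0.5000
After 2 (thin lens f=30): x=4.0000 theta=-19/30 (≈-0.6333)
After 3 (propagate distance d=29): x=-431/30 (≈-14.3667) theta=-19/30 (≈-0.6333)
After 4 (thin lens f=-52): x=-431/30 (≈-14.3667) theta=-473/520 (≈-0.9096)
After 5 (propagate distance d=10): x=-18301/780 (≈-23.4628) theta=-473/520 (≈-0.9096)
After 6 (thin lens f=-29): x=-18301/780 (≈-23.4628) theta=-5981/3480 (≈-1.7187)
After 7 (propagate distance d=5): x=-1450223/45240 (≈-32.0562) theta=-5981/3480 (≈-1.7187)
After 8 (thin lens f=11): x=-1450223/45240 (≈-32.0562) theta=29747/24882 (≈1.1955)
After 9 (propagate distance d=33 (to screen)): x=334597/45240 (≈7.3960) theta=29747/24882 (≈1.1955)
|theta_initial|=0.5000 |theta_final|=29747/24882 (≈1.1955) -> increased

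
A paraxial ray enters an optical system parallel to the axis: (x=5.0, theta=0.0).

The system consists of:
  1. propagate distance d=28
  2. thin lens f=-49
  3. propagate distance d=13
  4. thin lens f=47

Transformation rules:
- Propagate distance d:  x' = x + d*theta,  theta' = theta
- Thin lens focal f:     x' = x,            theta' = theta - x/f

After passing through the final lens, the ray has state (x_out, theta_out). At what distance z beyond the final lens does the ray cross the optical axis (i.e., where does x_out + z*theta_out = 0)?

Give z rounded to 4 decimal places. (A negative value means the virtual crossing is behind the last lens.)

Answer: 194.2667

Derivation:
Initial: x=5.0000 theta=0.0000
After 1 (propagate distance d=28): x=5.0000 theta=0.0000
After 2 (thin lens f=-49): x=5.0000 theta=5/49 (≈0.1020)
After 3 (propagate distance d=13): x=310/49 (≈6.3265) theta=5/49 (≈0.1020)
After 4 (thin lens f=47): x=310/49 (≈6.3265) theta=-75/2303 (≈-0.0326)
z_focus = -x_out/theta_out = -(310/49)/(-75/2303) = 2914/15 ≈ 194.2667
Rounded to 4 decimal places: z = 194.2667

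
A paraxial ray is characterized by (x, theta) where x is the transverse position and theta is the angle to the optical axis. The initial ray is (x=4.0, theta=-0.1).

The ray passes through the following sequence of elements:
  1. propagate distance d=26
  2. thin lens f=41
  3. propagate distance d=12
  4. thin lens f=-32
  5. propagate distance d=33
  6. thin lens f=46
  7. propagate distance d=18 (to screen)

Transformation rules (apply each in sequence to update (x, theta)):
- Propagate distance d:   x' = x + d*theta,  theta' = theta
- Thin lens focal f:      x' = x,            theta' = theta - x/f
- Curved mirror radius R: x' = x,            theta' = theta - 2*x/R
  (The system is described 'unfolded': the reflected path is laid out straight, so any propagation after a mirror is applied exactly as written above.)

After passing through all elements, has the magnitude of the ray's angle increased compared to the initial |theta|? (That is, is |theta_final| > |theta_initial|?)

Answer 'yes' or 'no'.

Initial: x=4.0000 theta=-0.1000
After 1 (propagate distance d=26): x=1.4000 theta=-0.1000
After 2 (thin lens f=41): x=1.4000 theta=-11/82 (≈-0.1341)
After 3 (propagate distance d=12): x=-43/205 (≈-0.2098) theta=-11/82 (≈-0.1341)
After 4 (thin lens f=-32): x=-43/205 (≈-0.2098) theta=-923/6560 (≈-0.1407)
After 5 (propagate distance d=33): x=-6367/1312 (≈-4.8529) theta=-923/6560 (≈-0.1407)
After 6 (thin lens f=46): x=-6367/1312 (≈-4.8529) theta=-10623/301760 (≈-0.0352)
After 7 (propagate distance d=18 (to screen)): x=-206953/37720 (≈-5.4866) theta=-10623/301760 (≈-0.0352)
|theta_initial|=0.1000 |theta_final|=10623/301760 (≈0.0352) -> not increased

Answer: no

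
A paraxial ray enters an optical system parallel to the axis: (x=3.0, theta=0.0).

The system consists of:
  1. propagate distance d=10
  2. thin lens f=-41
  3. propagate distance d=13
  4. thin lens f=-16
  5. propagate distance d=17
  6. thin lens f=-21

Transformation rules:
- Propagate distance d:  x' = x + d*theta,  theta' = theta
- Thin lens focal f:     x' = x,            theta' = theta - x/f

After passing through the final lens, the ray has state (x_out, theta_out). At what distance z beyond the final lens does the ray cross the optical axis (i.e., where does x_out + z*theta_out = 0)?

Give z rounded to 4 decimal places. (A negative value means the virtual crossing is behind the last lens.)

Initial: x=3.0000 theta=0.0000
After 1 (propagate distance d=10): x=3.0000 theta=0.0000
After 2 (thin lens f=-41): x=3.0000 theta=3/41 (≈0.0732)
After 3 (propagate distance d=13): x=162/41 (≈3.9512) theta=3/41 (≈0.0732)
After 4 (thin lens f=-16): x=162/41 (≈3.9512) theta=105/328 (≈0.3201)
After 5 (propagate distance d=17): x=3081/328 (≈9.3933) theta=105/328 (≈0.3201)
After 6 (thin lens f=-21): x=3081/328 (≈9.3933) theta=881/1148 (≈0.7674)
z_focus = -x_out/theta_out = -(3081/328)/(881/1148) = -21567/1762 ≈ -12.2401
Rounded to 4 decimal places: z = -12.2401

Answer: -12.2401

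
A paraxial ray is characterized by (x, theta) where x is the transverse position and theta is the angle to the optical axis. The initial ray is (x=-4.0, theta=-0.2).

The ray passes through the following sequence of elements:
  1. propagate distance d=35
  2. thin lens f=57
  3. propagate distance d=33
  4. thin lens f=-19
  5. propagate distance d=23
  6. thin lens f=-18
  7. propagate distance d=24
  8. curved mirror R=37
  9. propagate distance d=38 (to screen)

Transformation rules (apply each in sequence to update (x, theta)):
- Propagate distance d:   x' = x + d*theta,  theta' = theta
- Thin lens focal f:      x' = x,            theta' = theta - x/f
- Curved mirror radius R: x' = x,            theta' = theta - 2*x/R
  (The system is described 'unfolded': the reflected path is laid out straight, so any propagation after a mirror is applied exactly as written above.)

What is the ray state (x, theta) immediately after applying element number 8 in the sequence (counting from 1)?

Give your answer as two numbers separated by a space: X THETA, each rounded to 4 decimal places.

Answer: -72.6636 1.9413

Derivation:
Initial: x=-4.0000 theta=-0.2000
After 1 (propagate distance d=35): x=-11.0000 theta=-0.2000
After 2 (thin lens f=57): x=-11.0000 theta=-2/285 (≈-0.0070)
After 3 (propagate distance d=33): x=-1067/95 (≈-11.2316) theta=-2/285 (≈-0.0070)
After 4 (thin lens f=-19): x=-1067/95 (≈-11.2316) theta=-3239/5415 (≈-0.5982)
After 5 (propagate distance d=23): x=-135316/5415 (≈-24.9891) theta=-3239/5415 (≈-0.5982)
After 6 (thin lens f=-18): x=-135316/5415 (≈-24.9891) theta=-96809/48735 (≈-1.9864)
After 7 (propagate distance d=24): x=-236084/3249 (≈-72.6636) theta=-96809/48735 (≈-1.9864)
After 8 (curved mirror R=37): x=-236084/3249 (≈-72.6636) theta=3500587/1803195 (≈1.9413)
Rounded to 4 decimal places: x = -72.6636, theta = 1.9413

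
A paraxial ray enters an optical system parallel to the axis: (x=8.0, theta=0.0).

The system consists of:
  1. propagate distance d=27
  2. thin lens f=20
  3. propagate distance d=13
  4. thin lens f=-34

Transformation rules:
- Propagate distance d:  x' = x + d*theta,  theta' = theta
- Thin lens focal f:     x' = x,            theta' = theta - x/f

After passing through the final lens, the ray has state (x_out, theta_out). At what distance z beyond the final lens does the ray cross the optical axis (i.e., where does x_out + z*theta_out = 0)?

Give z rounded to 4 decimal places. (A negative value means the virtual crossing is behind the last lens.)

Answer: 8.8148

Derivation:
Initial: x=8.0000 theta=0.0000
After 1 (propagate distance d=27): x=8.0000 theta=0.0000
After 2 (thin lens f=20): x=8.0000 theta=-0.4000
After 3 (propagate distance d=13): x=2.8000 theta=-0.4000
After 4 (thin lens f=-34): x=2.8000 theta=-27/85 (≈-0.3176)
z_focus = -x_out/theta_out = -(2.8000)/(-27/85) = 238/27 ≈ 8.8148
Rounded to 4 decimal places: z = 8.8148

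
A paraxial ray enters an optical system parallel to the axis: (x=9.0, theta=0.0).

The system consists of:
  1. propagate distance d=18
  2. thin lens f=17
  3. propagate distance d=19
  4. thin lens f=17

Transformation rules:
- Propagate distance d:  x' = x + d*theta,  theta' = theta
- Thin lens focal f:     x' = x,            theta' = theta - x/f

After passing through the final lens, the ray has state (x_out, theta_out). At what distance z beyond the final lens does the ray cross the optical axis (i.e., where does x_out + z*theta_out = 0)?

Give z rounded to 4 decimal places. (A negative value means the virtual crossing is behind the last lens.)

Initial: x=9.0000 theta=0.0000
After 1 (propagate distance d=18): x=9.0000 theta=0.0000
After 2 (thin lens f=17): x=9.0000 theta=-9/17 (≈-0.5294)
After 3 (propagate distance d=19): x=-18/17 (≈-1.0588) theta=-9/17 (≈-0.5294)
After 4 (thin lens f=17): x=-18/17 (≈-1.0588) theta=-135/289 (≈-0.4671)
z_focus = -x_out/theta_out = -(-18/17)/(-135/289) = -34/15 ≈ -2.2667
Rounded to 4 decimal places: z = -2.2667

Answer: -2.2667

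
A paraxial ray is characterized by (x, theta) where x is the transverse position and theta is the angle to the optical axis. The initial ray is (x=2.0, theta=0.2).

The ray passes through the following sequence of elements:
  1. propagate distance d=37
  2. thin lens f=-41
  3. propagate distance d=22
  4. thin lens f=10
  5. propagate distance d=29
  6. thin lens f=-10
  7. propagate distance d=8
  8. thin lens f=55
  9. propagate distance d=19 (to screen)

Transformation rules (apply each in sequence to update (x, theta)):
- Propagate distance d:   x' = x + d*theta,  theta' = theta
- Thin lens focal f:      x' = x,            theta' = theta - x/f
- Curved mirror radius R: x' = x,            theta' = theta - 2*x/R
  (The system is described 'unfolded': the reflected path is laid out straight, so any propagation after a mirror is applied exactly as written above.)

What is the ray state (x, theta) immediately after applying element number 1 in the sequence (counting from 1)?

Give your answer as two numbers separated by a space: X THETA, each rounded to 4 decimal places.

Answer: 9.4000 0.2000

Derivation:
Initial: x=2.0000 theta=0.2000
After 1 (propagate distance d=37): x=9.4000 theta=0.2000
Rounded to 4 decimal places: x = 9.4000, theta = 0.2000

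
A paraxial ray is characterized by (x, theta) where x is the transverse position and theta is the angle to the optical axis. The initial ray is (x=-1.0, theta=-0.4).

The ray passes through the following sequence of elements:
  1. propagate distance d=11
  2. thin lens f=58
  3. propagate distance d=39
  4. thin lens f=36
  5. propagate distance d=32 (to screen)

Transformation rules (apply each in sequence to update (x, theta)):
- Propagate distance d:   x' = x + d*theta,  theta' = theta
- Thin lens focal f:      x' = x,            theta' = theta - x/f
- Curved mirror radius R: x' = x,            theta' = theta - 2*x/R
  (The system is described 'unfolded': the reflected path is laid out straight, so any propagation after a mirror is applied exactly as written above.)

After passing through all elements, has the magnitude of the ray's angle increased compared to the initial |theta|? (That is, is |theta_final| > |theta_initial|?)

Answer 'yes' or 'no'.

Initial: x=-1.0000 theta=-0.4000
After 1 (propagate distance d=11): x=-5.4000 theta=-0.4000
After 2 (thin lens f=58): x=-5.4000 theta=-89/290 (≈-0.3069)
After 3 (propagate distance d=39): x=-5037/290 (≈-17.3690) theta=-89/290 (≈-0.3069)
After 4 (thin lens f=36): x=-5037/290 (≈-17.3690) theta=611/3480 (≈0.1756)
After 5 (propagate distance d=32 (to screen)): x=-10223/870 (≈-11.7506) theta=611/3480 (≈0.1756)
|theta_initial|=0.4000 |theta_final|=611/3480 (≈0.1756) -> not increased

Answer: no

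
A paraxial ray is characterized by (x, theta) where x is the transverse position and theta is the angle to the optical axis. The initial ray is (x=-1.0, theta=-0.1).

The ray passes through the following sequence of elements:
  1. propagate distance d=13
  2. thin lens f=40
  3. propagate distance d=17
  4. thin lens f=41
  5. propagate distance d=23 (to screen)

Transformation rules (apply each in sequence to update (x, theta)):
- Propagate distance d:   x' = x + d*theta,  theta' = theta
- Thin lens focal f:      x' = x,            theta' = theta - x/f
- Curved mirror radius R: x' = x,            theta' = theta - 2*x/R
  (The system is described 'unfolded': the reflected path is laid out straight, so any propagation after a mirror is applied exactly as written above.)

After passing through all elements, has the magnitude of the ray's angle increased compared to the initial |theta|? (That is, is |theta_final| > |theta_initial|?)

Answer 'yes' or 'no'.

Answer: no

Derivation:
Initial: x=-1.0000 theta=-0.1000
After 1 (propagate distance d=13): x=-2.3000 theta=-0.1000
After 2 (thin lens f=40): x=-2.3000 theta=-0.0425
After 3 (propagate distance d=17): x=-3.0225 theta=-0.0425
After 4 (thin lens f=41): x=-3.0225 theta=32/1025 (≈0.0312)
After 5 (propagate distance d=23 (to screen)): x=-37793/16400 (≈-2.3045) theta=32/1025 (≈0.0312)
|theta_initial|=0.1000 |theta_final|=32/1025 (≈0.0312) -> not increased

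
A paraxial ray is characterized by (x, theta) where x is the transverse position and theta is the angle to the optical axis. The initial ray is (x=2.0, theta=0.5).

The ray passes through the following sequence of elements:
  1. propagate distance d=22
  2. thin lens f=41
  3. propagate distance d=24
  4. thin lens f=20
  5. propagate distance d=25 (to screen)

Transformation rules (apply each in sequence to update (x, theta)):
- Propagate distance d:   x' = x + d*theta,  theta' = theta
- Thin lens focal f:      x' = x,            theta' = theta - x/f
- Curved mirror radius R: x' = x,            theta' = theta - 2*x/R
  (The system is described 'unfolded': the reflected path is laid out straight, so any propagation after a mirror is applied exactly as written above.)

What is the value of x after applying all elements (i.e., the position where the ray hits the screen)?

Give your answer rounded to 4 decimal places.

Initial: x=2.0000 theta=0.5000
After 1 (propagate distance d=22): x=13.0000 theta=0.5000
After 2 (thin lens f=41): x=13.0000 theta=15/82 (≈0.1829)
After 3 (propagate distance d=24): x=713/41 (≈17.3902) theta=15/82 (≈0.1829)
After 4 (thin lens f=20): x=713/41 (≈17.3902) theta=-563/820 (≈-0.6866)
After 5 (propagate distance d=25 (to screen)): x=37/164 (≈0.2256) theta=-563/820 (≈-0.6866)
Rounded to 4 decimal places: x = 0.2256

Answer: 0.2256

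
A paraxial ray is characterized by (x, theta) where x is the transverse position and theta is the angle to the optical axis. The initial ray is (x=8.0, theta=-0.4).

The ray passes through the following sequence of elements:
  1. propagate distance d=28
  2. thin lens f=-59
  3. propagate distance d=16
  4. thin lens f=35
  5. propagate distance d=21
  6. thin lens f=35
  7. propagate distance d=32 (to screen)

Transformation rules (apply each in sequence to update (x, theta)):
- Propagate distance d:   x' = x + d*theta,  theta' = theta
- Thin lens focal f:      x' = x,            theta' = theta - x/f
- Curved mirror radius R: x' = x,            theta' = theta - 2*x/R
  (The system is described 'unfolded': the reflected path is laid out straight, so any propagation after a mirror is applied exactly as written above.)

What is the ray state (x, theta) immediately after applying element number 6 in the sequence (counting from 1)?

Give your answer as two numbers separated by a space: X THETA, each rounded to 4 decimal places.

Answer: -13.7261 0.2370

Derivation:
Initial: x=8.0000 theta=-0.4000
After 1 (propagate distance d=28): x=-3.2000 theta=-0.4000
After 2 (thin lens f=-59): x=-3.2000 theta=-134/295 (≈-0.4542)
After 3 (propagate distance d=16): x=-3088/295 (≈-10.4678) theta=-134/295 (≈-0.4542)
After 4 (thin lens f=35): x=-3088/295 (≈-10.4678) theta=-1602/10325 (≈-0.1552)
After 5 (propagate distance d=21): x=-20246/1475 (≈-13.7261) theta=-1602/10325 (≈-0.1552)
After 6 (thin lens f=35): x=-20246/1475 (≈-13.7261) theta=1748/7375 (≈0.2370)
Rounded to 4 decimal places: x = -13.7261, theta = 0.2370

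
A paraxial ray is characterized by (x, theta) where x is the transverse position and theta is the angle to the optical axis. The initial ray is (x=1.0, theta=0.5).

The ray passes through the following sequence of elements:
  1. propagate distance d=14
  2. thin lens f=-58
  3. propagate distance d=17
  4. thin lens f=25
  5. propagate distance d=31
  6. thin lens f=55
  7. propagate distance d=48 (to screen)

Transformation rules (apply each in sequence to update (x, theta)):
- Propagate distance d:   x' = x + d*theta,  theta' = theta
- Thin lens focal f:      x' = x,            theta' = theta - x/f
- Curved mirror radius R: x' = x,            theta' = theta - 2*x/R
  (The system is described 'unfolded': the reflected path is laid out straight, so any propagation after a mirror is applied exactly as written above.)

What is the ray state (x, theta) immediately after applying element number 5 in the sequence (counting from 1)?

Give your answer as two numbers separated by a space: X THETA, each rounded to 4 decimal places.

Initial: x=1.0000 theta=0.5000
After 1 (propagate distance d=14): x=8.0000 theta=0.5000
After 2 (thin lens f=-58): x=8.0000 theta=37/58 (≈0.6379)
After 3 (propagate distance d=17): x=1093/58 (≈18.8448) theta=37/58 (≈0.6379)
After 4 (thin lens f=25): x=1093/58 (≈18.8448) theta=-84/725 (≈-0.1159)
After 5 (propagate distance d=31): x=22117/1450 (≈15.2531) theta=-84/725 (≈-0.1159)
Rounded to 4 decimal places: x = 15.2531, theta = -0.1159

Answer: 15.2531 -0.1159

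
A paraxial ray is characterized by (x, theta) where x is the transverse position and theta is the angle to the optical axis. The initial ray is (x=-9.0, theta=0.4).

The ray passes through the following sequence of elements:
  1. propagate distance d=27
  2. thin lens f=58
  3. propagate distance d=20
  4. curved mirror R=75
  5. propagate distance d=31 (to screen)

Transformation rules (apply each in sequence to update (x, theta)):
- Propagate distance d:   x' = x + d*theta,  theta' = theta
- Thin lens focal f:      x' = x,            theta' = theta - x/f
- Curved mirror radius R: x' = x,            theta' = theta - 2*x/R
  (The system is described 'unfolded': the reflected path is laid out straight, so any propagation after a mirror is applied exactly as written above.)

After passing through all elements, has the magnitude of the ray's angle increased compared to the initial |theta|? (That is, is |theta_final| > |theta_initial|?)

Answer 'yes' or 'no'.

Answer: no

Derivation:
Initial: x=-9.0000 theta=0.4000
After 1 (propagate distance d=27): x=1.8000 theta=0.4000
After 2 (thin lens f=58): x=1.8000 theta=107/290 (≈0.3690)
After 3 (propagate distance d=20): x=1331/145 (≈9.1793) theta=107/290 (≈0.3690)
After 4 (curved mirror R=75): x=1331/145 (≈9.1793) theta=2701/21750 (≈0.1242)
After 5 (propagate distance d=31 (to screen)): x=283381/21750 (≈13.0290) theta=2701/21750 (≈0.1242)
|theta_initial|=0.4000 |theta_final|=2701/21750 (≈0.1242) -> not increased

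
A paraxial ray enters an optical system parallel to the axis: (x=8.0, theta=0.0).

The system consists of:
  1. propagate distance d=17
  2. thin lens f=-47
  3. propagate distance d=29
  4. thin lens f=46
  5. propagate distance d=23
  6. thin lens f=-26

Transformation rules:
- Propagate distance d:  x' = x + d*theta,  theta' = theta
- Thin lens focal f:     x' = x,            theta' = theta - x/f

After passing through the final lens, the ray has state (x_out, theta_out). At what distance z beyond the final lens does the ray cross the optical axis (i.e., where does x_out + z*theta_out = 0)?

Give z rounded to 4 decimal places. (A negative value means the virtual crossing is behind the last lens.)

Initial: x=8.0000 theta=0.0000
After 1 (propagate distance d=17): x=8.0000 theta=0.0000
After 2 (thin lens f=-47): x=8.0000 theta=8/47 (≈0.1702)
After 3 (propagate distance d=29): x=608/47 (≈12.9362) theta=8/47 (≈0.1702)
After 4 (thin lens f=46): x=608/47 (≈12.9362) theta=-120/1081 (≈-0.1110)
After 5 (propagate distance d=23): x=488/47 (≈10.3830) theta=-120/1081 (≈-0.1110)
After 6 (thin lens f=-26): x=488/47 (≈10.3830) theta=4052/14053 (≈0.2883)
z_focus = -x_out/theta_out = -(488/47)/(4052/14053) = -36478/1013 ≈ -36.0099
Rounded to 4 decimal places: z = -36.0099

Answer: -36.0099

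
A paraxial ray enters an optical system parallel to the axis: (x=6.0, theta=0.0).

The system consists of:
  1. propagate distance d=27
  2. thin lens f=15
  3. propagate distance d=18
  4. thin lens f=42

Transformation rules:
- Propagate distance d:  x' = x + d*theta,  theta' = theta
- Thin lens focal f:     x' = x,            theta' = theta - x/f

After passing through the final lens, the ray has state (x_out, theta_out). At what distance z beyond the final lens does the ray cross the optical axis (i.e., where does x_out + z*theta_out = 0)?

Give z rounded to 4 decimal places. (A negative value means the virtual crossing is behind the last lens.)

Initial: x=6.0000 theta=0.0000
After 1 (propagate distance d=27): x=6.0000 theta=0.0000
After 2 (thin lens f=15): x=6.0000 theta=-0.4000
After 3 (propagate distance d=18): x=-1.2000 theta=-0.4000
After 4 (thin lens f=42): x=-1.2000 theta=-13/35 (≈-0.3714)
z_focus = -x_out/theta_out = -(-1.2000)/(-13/35) = -42/13 ≈ -3.2308
Rounded to 4 decimal places: z = -3.2308

Answer: -3.2308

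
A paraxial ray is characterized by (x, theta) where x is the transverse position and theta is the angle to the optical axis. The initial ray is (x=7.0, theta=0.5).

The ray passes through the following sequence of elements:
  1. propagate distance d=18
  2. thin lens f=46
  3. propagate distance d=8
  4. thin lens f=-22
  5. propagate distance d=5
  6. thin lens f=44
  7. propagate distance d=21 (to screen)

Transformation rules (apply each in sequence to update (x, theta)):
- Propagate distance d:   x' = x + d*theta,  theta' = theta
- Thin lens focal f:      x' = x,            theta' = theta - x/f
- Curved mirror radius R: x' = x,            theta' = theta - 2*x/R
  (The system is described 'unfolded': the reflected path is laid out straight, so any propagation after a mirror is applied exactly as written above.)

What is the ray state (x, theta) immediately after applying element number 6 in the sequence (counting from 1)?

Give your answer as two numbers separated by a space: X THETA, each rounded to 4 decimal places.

Answer: 21.8913 0.4373

Derivation:
Initial: x=7.0000 theta=0.5000
After 1 (propagate distance d=18): x=16.0000 theta=0.5000
After 2 (thin lens f=46): x=16.0000 theta=7/46 (≈0.1522)
After 3 (propagate distance d=8): x=396/23 (≈17.2174) theta=7/46 (≈0.1522)
After 4 (thin lens f=-22): x=396/23 (≈17.2174) theta=43/46 (≈0.9348)
After 5 (propagate distance d=5): x=1007/46 (≈21.8913) theta=43/46 (≈0.9348)
After 6 (thin lens f=44): x=1007/46 (≈21.8913) theta=885/2024 (≈0.4373)
Rounded to 4 decimal places: x = 21.8913, theta = 0.4373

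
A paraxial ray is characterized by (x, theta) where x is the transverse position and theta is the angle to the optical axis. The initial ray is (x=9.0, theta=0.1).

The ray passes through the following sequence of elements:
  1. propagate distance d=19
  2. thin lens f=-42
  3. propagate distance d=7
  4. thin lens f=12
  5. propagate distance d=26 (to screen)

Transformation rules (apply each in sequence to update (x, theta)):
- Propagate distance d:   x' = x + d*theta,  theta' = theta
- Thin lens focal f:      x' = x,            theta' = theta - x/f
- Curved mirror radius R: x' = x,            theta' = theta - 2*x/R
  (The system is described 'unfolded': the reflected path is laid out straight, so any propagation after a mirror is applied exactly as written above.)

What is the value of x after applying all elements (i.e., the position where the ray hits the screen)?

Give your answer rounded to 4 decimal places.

Answer: -6.3052

Derivation:
Initial: x=9.0000 theta=0.1000
After 1 (propagate distance d=19): x=10.9000 theta=0.1000
After 2 (thin lens f=-42): x=10.9000 theta=151/420 (≈0.3595)
After 3 (propagate distance d=7): x=161/12 (≈13.4167) theta=151/420 (≈0.3595)
After 4 (thin lens f=12): x=161/12 (≈13.4167) theta=-3823/5040 (≈-0.7585)
After 5 (propagate distance d=26 (to screen)): x=-15889/2520 (≈-6.3052) theta=-3823/5040 (≈-0.7585)
Rounded to 4 decimal places: x = -6.3052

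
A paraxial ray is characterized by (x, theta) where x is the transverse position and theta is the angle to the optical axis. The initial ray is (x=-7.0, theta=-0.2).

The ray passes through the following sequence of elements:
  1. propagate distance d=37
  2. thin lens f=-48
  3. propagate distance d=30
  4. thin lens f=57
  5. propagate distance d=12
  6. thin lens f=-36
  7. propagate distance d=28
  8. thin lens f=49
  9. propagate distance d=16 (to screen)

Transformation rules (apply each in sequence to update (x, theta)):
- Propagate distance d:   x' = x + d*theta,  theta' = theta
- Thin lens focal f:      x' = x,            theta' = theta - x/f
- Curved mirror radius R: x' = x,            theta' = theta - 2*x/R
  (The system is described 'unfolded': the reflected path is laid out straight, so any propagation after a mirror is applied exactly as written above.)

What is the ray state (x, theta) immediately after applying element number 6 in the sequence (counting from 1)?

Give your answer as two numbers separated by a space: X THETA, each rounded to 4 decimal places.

Initial: x=-7.0000 theta=-0.2000
After 1 (propagate distance d=37): x=-14.4000 theta=-0.2000
After 2 (thin lens f=-48): x=-14.4000 theta=-0.5000
After 3 (propagate distance d=30): x=-29.4000 theta=-0.5000
After 4 (thin lens f=57): x=-29.4000 theta=3/190 (≈0.0158)
After 5 (propagate distance d=12): x=-555/19 (≈-29.2105) theta=3/190 (≈0.0158)
After 6 (thin lens f=-36): x=-555/19 (≈-29.2105) theta=-907/1140 (≈-0.7956)
Rounded to 4 decimal places: x = -29.2105, theta = -0.7956

Answer: -29.2105 -0.7956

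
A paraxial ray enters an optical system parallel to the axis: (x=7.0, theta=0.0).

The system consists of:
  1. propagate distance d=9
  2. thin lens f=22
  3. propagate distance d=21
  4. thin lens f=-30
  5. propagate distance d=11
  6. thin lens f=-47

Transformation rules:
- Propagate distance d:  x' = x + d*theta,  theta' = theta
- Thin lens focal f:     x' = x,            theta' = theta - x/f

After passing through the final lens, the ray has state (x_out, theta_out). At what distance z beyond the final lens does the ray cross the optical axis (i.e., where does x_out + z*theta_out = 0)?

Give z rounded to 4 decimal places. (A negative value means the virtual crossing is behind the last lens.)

Initial: x=7.0000 theta=0.0000
After 1 (propagate distance d=9): x=7.0000 theta=0.0000
After 2 (thin lens f=22): x=7.0000 theta=-7/22 (≈-0.3182)
After 3 (propagate distance d=21): x=7/22 (≈0.3182) theta=-7/22 (≈-0.3182)
After 4 (thin lens f=-30): x=7/22 (≈0.3182) theta=-203/660 (≈-0.3076)
After 5 (propagate distance d=11): x=-2023/660 (≈-3.0652) theta=-203/660 (≈-0.3076)
After 6 (thin lens f=-47): x=-2023/660 (≈-3.0652) theta=-2891/7755 (≈-0.3728)
z_focus = -x_out/theta_out = -(-2023/660)/(-2891/7755) = -13583/1652 ≈ -8.2222
Rounded to 4 decimal places: z = -8.2222

Answer: -8.2222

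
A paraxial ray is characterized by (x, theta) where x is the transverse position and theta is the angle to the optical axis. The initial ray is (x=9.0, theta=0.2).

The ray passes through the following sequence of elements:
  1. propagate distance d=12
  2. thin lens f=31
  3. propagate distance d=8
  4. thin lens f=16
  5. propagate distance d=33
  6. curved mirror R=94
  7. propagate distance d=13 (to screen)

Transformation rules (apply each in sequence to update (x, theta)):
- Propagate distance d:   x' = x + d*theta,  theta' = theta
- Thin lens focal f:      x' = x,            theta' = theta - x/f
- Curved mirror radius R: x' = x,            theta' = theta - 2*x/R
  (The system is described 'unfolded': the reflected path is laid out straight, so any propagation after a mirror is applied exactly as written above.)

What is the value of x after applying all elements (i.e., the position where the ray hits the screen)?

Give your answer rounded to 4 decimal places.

Initial: x=9.0000 theta=0.2000
After 1 (propagate distance d=12): x=11.4000 theta=0.2000
After 2 (thin lens f=31): x=11.4000 theta=-26/155 (≈-0.1677)
After 3 (propagate distance d=8): x=1559/155 (≈10.0581) theta=-26/155 (≈-0.1677)
After 4 (thin lens f=16): x=1559/155 (≈10.0581) theta=-395/496 (≈-0.7964)
After 5 (propagate distance d=33): x=-40231/2480 (≈-16.2222) theta=-395/496 (≈-0.7964)
After 6 (curved mirror R=94): x=-40231/2480 (≈-16.2222) theta=-26297/58280 (≈-0.4512)
After 7 (propagate distance d=13 (to screen)): x=-2574579/116560 (≈-22.0880) theta=-26297/58280 (≈-0.4512)
Rounded to 4 decimal places: x = -22.0880

Answer: -22.0880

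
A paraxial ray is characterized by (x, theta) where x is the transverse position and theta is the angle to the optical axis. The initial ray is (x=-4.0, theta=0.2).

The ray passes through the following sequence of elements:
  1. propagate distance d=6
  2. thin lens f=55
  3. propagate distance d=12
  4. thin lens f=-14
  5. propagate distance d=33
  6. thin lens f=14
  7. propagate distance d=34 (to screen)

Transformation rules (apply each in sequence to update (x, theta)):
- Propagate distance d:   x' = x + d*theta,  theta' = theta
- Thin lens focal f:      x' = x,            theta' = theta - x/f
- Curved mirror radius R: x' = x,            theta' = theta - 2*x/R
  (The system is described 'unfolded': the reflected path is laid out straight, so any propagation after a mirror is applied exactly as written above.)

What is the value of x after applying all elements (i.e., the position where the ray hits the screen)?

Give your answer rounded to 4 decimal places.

Answer: -3.7970

Derivation:
Initial: x=-4.0000 theta=0.2000
After 1 (propagate distance d=6): x=-2.8000 theta=0.2000
After 2 (thin lens f=55): x=-2.8000 theta=69/275 (≈0.2509)
After 3 (propagate distance d=12): x=58/275 (≈0.2109) theta=69/275 (≈0.2509)
After 4 (thin lens f=-14): x=58/275 (≈0.2109) theta=512/1925 (≈0.2660)
After 5 (propagate distance d=33): x=17302/1925 (≈8.9881) theta=512/1925 (≈0.2660)
After 6 (thin lens f=14): x=17302/1925 (≈8.9881) theta=-5067/13475 (≈-0.3760)
After 7 (propagate distance d=34 (to screen)): x=-51164/13475 (≈-3.7970) theta=-5067/13475 (≈-0.3760)
Rounded to 4 decimal places: x = -3.7970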